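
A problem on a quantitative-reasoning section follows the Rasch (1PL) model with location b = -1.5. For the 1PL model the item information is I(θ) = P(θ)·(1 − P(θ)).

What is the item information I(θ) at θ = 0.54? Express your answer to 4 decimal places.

0.1018

P = 1/(1+e^{-2.0400}) = 0.8849
P(1−P) = 0.8849 × 0.1151 = 0.1018
I = P(1−P) = 0.10183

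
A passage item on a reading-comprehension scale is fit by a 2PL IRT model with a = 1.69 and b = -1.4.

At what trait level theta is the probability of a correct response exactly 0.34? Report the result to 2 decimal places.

P(theta) = 1 / (1 + exp(−a(theta − b)))
logit = ln(0.3400/0.6600) = -0.6633
theta = b + logit/(a) = -1.4 + (-0.6633)/1.6900 = -1.7925

-1.79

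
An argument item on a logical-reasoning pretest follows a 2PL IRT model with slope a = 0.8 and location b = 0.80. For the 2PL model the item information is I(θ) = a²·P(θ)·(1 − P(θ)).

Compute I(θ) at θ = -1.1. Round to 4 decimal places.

P = 1/(1+e^{1.5200}) = 0.1795
P(1−P) = 0.1795 × 0.8205 = 0.1473
I = a² × P(1−P) = 0.8² × 0.1473 = 0.09424

0.0942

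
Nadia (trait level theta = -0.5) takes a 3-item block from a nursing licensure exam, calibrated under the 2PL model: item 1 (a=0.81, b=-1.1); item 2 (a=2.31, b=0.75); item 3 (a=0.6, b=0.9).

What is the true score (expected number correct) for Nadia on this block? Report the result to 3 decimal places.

P(theta) = 1 / (1 + exp(−a(theta − b)))
P_1 = 1/(1+e^{-0.4860}) = 0.6192
P_2 = 1/(1+e^{2.8875}) = 0.0528
P_3 = 1/(1+e^{0.8400}) = 0.3015
E[score] = 0.6192 + 0.0528 + 0.3015 = 0.9735

0.973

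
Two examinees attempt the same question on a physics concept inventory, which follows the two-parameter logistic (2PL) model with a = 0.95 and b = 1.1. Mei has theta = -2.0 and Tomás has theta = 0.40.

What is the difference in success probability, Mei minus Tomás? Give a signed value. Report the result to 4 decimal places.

-0.2896

P(theta) = 1 / (1 + exp(−a(theta − b)))
P(Mei) = 0.0500  [exponent -2.9450]
P(Tomás) = 0.3396  [exponent -0.6650]
Difference = 0.0500 − 0.3396 = -0.2896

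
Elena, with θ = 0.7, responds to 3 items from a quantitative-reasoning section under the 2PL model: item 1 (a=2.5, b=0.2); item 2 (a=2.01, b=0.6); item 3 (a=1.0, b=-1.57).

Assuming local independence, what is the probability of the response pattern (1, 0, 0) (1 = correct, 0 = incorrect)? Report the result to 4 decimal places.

0.0327

P(θ) = 1 / (1 + exp(−a(θ − b)))
P_1 = 1/(1+e^{-1.2500}) = 0.7773
P_2 = 1/(1+e^{-0.2010}) = 0.5501
P_3 = 1/(1+e^{-2.2700}) = 0.9064
L = P_1 × (1−P_2) × (1−P_3) = 0.7773 × 0.4499 × 0.0936 = 0.03275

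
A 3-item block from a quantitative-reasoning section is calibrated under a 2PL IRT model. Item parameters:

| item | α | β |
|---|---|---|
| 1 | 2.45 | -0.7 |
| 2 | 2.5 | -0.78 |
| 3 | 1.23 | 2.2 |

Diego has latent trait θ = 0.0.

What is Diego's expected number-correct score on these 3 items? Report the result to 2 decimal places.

P(θ) = 1 / (1 + exp(−α(θ − β)))
P_1 = 1/(1+e^{-1.7150}) = 0.8475
P_2 = 1/(1+e^{-1.9500}) = 0.8754
P_3 = 1/(1+e^{2.7060}) = 0.0626
E[score] = 0.8475 + 0.8754 + 0.0626 = 1.7856

1.79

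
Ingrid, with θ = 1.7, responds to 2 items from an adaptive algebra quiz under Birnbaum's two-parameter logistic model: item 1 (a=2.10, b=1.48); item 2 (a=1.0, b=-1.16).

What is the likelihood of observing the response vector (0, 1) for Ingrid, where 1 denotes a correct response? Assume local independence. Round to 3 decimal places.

P(θ) = 1 / (1 + exp(−a(θ − b)))
P_1 = 1/(1+e^{-0.4620}) = 0.6135
P_2 = 1/(1+e^{-2.8600}) = 0.9458
L = (1−P_1) × P_2 = 0.3865 × 0.9458 = 0.36558

0.366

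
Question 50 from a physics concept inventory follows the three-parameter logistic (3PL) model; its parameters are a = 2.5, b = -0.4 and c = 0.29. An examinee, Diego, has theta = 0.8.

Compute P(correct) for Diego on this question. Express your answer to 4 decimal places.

P(theta) = c + (1 − c) · 1 / (1 + exp(−a(theta − b)))
Exponent: 2.5 × (0.8 − (-0.4)) = 3.0000
1/(1 + e^{-3.0000}) = 0.9526
P = 0.29 + 0.71 × 0.9526 = 0.9663

0.9663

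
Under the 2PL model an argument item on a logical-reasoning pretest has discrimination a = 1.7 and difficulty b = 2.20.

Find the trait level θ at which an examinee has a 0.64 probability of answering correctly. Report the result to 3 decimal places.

P(θ) = 1 / (1 + exp(−a(θ − b)))
logit = ln(0.6400/0.3600) = 0.5754
θ = b + logit/(a) = 2.20 + 0.5754/1.7000 = 2.5384

2.538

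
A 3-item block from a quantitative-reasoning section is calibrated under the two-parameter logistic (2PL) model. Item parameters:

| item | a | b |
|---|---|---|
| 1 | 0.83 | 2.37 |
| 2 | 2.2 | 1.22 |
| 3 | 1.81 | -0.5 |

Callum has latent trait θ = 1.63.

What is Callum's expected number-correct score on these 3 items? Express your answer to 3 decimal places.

P(θ) = 1 / (1 + exp(−a(θ − b)))
P_1 = 1/(1+e^{0.6142}) = 0.3511
P_2 = 1/(1+e^{-0.9020}) = 0.7114
P_3 = 1/(1+e^{-3.8553}) = 0.9793
E[score] = 0.3511 + 0.7114 + 0.9793 = 2.0417

2.042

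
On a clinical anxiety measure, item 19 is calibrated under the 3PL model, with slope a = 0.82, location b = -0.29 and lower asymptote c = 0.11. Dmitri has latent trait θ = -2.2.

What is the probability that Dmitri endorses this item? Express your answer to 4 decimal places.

0.2638

P(θ) = c + (1 − c) · 1 / (1 + exp(−a(θ − b)))
Exponent: 0.82 × (-2.2 − (-0.29)) = -1.5662
1/(1 + e^{1.5662}) = 0.1728
P = 0.11 + 0.89 × 0.1728 = 0.2638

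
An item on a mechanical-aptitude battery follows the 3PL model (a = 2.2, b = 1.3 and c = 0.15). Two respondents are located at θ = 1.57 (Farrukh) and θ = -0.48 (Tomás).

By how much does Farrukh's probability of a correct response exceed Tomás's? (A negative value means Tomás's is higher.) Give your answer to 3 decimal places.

P(θ) = c + (1 − c) · 1 / (1 + exp(−a(θ − b)))
P(Farrukh) = 0.6976  [exponent 0.5940]
P(Tomás) = 0.1666  [exponent -3.9160]
Difference = 0.6976 − 0.1666 = 0.5310

0.531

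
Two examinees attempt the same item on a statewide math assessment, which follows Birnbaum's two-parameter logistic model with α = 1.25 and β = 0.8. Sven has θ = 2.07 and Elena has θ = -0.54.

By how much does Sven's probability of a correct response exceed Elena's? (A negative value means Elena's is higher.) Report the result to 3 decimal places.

0.673

P(θ) = 1 / (1 + exp(−α(θ − β)))
P(Sven) = 0.8303  [exponent 1.5875]
P(Elena) = 0.1578  [exponent -1.6750]
Difference = 0.8303 − 0.1578 = 0.6725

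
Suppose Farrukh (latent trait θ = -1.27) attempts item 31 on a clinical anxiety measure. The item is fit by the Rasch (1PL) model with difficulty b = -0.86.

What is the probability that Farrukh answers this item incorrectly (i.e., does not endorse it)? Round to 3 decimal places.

0.601

P(θ) = 1 / (1 + exp(−(θ − b)))
Exponent: (-1.27 − (-0.86)) = -0.4100
1/(1 + e^{0.4100}) = 0.3989
P = 0.3989
P(incorrect) = 1 − 0.3989 = 0.6011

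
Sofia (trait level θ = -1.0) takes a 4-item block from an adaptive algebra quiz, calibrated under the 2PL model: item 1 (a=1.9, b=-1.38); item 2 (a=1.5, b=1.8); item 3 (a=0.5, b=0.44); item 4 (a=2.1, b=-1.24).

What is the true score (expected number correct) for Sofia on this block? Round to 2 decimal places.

P(θ) = 1 / (1 + exp(−a(θ − b)))
P_1 = 1/(1+e^{-0.7220}) = 0.6730
P_2 = 1/(1+e^{4.2000}) = 0.0148
P_3 = 1/(1+e^{0.7200}) = 0.3274
P_4 = 1/(1+e^{-0.5040}) = 0.6234
E[score] = 0.6730 + 0.0148 + 0.3274 + 0.6234 = 1.6386

1.64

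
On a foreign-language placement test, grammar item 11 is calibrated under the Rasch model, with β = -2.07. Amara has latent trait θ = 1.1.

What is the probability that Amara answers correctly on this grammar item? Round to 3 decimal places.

P(θ) = 1 / (1 + exp(−(θ − β)))
Exponent: (1.1 − (-2.07)) = 3.1700
1/(1 + e^{-3.1700}) = 0.9597
P = 0.9597

0.960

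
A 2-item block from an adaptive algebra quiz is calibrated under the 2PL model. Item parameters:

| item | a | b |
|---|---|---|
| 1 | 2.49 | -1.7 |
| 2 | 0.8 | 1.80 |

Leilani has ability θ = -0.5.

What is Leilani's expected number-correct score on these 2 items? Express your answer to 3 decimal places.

1.089

P(θ) = 1 / (1 + exp(−a(θ − b)))
P_1 = 1/(1+e^{-2.9880}) = 0.9520
P_2 = 1/(1+e^{1.8400}) = 0.1371
E[score] = 0.9520 + 0.1371 = 1.0891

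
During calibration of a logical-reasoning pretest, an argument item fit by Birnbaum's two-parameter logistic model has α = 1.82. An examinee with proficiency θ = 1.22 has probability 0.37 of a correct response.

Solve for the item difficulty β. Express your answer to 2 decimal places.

P(θ) = 1 / (1 + exp(−α(θ − β)))
logit(0.37) = ln(0.37/0.63) = -0.5322
β = θ − logit/(α) = 1.22 − (-0.5322)/1.8200 = 1.5124

1.51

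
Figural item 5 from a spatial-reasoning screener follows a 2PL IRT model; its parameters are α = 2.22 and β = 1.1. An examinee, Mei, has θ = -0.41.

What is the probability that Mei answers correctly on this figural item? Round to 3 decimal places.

0.034

P(θ) = 1 / (1 + exp(−α(θ − β)))
Exponent: 2.22 × (-0.41 − 1.1) = -3.3522
1/(1 + e^{3.3522}) = 0.0338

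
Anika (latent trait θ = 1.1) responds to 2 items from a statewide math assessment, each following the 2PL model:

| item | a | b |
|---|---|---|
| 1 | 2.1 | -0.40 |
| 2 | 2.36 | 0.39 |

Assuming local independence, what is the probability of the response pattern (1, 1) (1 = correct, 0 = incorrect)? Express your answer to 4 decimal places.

0.8077

P(θ) = 1 / (1 + exp(−a(θ − b)))
P_1 = 1/(1+e^{-3.1500}) = 0.9589
P_2 = 1/(1+e^{-1.6756}) = 0.8423
L = P_1 × P_2 = 0.9589 × 0.8423 = 0.80771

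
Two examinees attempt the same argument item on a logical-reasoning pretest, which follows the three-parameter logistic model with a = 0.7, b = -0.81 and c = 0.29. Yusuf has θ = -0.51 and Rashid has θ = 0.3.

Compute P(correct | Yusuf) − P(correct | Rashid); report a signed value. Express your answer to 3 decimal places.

-0.094

P(θ) = c + (1 − c) · 1 / (1 + exp(−a(θ − b)))
P(Yusuf) = 0.6821  [exponent 0.2100]
P(Rashid) = 0.7764  [exponent 0.7770]
Difference = 0.6821 − 0.7764 = -0.0942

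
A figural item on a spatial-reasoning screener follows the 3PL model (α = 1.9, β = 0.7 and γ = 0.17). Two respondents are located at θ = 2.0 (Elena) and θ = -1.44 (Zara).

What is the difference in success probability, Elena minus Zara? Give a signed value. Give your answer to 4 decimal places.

0.7513

P(θ) = γ + (1 − γ) · 1 / (1 + exp(−α(θ − β)))
P(Elena) = 0.9353  [exponent 2.4700]
P(Zara) = 0.1840  [exponent -4.0660]
Difference = 0.9353 − 0.1840 = 0.7513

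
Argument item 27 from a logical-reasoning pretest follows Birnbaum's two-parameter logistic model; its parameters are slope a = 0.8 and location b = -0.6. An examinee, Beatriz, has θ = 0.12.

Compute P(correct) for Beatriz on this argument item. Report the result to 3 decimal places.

P(θ) = 1 / (1 + exp(−a(θ − b)))
Exponent: 0.8 × (0.12 − (-0.6)) = 0.5760
1/(1 + e^{-0.5760}) = 0.6401

0.640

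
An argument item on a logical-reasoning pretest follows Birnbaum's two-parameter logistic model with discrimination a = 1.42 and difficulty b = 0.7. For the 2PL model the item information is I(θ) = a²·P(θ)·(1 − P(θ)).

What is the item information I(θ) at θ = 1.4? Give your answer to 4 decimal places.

0.3975

P = 1/(1+e^{-0.9940}) = 0.7299
P(1−P) = 0.7299 × 0.2701 = 0.1972
I = a² × P(1−P) = 1.42² × 0.1972 = 0.39755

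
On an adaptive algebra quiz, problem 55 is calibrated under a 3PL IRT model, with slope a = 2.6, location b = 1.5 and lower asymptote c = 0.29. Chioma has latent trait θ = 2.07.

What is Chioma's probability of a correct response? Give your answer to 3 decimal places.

0.869

P(θ) = c + (1 − c) · 1 / (1 + exp(−a(θ − b)))
Exponent: 2.6 × (2.07 − 1.5) = 1.4820
1/(1 + e^{-1.4820}) = 0.8149
P = 0.29 + 0.71 × 0.8149 = 0.8686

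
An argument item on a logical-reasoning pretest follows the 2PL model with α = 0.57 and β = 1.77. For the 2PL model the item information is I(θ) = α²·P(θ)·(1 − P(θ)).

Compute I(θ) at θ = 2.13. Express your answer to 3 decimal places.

P = 1/(1+e^{-0.2052}) = 0.5511
P(1−P) = 0.5511 × 0.4489 = 0.2474
I = α² × P(1−P) = 0.57² × 0.2474 = 0.08038

0.080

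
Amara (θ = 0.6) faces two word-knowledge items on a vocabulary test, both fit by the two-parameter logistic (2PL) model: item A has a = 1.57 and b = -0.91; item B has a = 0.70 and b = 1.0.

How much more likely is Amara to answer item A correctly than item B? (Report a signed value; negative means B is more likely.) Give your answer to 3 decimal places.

P(θ) = 1 / (1 + exp(−a(θ − b)))
P_A = 0.9146
P_B = 0.4305
P_A − P_B = 0.4841

0.484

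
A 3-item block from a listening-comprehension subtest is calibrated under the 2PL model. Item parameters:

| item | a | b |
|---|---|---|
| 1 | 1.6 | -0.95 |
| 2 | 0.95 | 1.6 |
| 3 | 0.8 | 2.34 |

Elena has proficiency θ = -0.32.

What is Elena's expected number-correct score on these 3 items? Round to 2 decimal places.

P(θ) = 1 / (1 + exp(−a(θ − b)))
P_1 = 1/(1+e^{-1.0080}) = 0.7326
P_2 = 1/(1+e^{1.8240}) = 0.1390
P_3 = 1/(1+e^{2.1280}) = 0.1064
E[score] = 0.7326 + 0.1390 + 0.1064 = 0.9780

0.98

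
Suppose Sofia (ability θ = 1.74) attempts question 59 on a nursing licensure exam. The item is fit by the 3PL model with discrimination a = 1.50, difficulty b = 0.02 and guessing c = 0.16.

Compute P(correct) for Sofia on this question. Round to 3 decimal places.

0.941

P(θ) = c + (1 − c) · 1 / (1 + exp(−a(θ − b)))
Exponent: 1.50 × (1.74 − 0.02) = 2.5800
1/(1 + e^{-2.5800}) = 0.9296
P = 0.16 + 0.84 × 0.9296 = 0.9408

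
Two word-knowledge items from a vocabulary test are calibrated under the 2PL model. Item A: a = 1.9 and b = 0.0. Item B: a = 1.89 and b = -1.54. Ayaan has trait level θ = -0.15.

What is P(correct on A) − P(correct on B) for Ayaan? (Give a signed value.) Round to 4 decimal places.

P(θ) = 1 / (1 + exp(−a(θ − b)))
P_A = 0.4292
P_B = 0.9326
P_A − P_B = -0.5034

-0.5034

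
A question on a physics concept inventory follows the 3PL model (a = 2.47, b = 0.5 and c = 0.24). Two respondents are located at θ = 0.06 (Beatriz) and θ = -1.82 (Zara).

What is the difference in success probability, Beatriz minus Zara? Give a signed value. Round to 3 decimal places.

0.189

P(θ) = c + (1 − c) · 1 / (1 + exp(−a(θ − b)))
P(Beatriz) = 0.4317  [exponent -1.0868]
P(Zara) = 0.2425  [exponent -5.7304]
Difference = 0.4317 − 0.2425 = 0.1892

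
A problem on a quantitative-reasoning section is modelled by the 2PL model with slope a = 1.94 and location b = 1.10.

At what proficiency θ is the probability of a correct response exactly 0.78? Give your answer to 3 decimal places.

P(θ) = 1 / (1 + exp(−a(θ − b)))
logit = ln(0.7800/0.2200) = 1.2657
θ = b + logit/(a) = 1.10 + 1.2657/1.9400 = 1.7524

1.752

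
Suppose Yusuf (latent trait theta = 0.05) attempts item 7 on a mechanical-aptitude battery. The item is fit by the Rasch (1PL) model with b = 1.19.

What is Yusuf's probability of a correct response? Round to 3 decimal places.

0.242

P(theta) = 1 / (1 + exp(−(theta − b)))
Exponent: (0.05 − 1.19) = -1.1400
1/(1 + e^{1.1400}) = 0.2423
P = 0.2423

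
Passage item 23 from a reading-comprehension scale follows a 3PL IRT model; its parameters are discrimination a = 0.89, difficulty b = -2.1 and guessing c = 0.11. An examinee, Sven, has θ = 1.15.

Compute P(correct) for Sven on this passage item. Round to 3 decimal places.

0.953

P(θ) = c + (1 − c) · 1 / (1 + exp(−a(θ − b)))
Exponent: 0.89 × (1.15 − (-2.1)) = 2.8925
1/(1 + e^{-2.8925}) = 0.9475
P = 0.11 + 0.89 × 0.9475 = 0.9533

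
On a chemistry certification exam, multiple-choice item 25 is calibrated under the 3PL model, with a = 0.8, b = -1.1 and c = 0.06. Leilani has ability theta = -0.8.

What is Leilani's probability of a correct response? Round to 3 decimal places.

P(theta) = c + (1 − c) · 1 / (1 + exp(−a(theta − b)))
Exponent: 0.8 × (-0.8 − (-1.1)) = 0.2400
1/(1 + e^{-0.2400}) = 0.5597
P = 0.06 + 0.94 × 0.5597 = 0.5861

0.586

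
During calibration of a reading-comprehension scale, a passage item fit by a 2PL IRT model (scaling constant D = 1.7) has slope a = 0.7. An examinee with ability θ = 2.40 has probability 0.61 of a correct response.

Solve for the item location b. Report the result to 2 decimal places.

P(θ) = 1 / (1 + exp(−D·a(θ − b)))
logit(0.61) = ln(0.61/0.39) = 0.4473
b = θ − logit/(1.7·a) = 2.40 − 0.4473/1.1900 = 2.0241

2.02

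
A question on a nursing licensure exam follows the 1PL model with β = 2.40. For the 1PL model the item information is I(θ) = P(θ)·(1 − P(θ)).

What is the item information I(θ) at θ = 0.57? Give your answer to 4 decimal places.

P = 1/(1+e^{1.8300}) = 0.1382
P(1−P) = 0.1382 × 0.8618 = 0.1191
I = P(1−P) = 0.11913

0.1191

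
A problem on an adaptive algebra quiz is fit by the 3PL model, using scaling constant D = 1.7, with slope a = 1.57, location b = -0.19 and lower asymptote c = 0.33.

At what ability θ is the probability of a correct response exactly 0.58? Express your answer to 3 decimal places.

-0.384

P(θ) = c + (1 − c) · 1 / (1 + exp(−D·a(θ − b)))
Remove guessing floor: (0.58 − 0.33)/(1 − 0.33) = 0.3731
logit = ln(0.3731/0.6269) = -0.5188
θ = b + logit/(1.7·a) = -0.19 + (-0.5188)/2.6690 = -0.3844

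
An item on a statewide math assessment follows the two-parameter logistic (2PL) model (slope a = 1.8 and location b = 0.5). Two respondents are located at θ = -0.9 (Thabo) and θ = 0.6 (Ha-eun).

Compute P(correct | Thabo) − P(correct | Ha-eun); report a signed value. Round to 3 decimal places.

P(θ) = 1 / (1 + exp(−a(θ − b)))
P(Thabo) = 0.0745  [exponent -2.5200]
P(Ha-eun) = 0.5449  [exponent 0.1800]
Difference = 0.0745 − 0.5449 = -0.4704

-0.470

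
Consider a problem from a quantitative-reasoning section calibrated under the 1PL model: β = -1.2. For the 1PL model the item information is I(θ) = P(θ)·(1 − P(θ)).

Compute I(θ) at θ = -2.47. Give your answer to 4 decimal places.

0.1712

P = 1/(1+e^{1.2700}) = 0.2193
P(1−P) = 0.2193 × 0.7807 = 0.1712
I = P(1−P) = 0.17118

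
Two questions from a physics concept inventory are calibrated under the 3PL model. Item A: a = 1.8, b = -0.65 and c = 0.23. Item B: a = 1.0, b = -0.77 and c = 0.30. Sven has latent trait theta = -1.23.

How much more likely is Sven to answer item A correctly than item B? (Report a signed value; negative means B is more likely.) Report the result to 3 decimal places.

P(theta) = c + (1 − c) · 1 / (1 + exp(−a(theta − b)))
P_A = 0.4305
P_B = 0.5709
P_A − P_B = -0.1404

-0.140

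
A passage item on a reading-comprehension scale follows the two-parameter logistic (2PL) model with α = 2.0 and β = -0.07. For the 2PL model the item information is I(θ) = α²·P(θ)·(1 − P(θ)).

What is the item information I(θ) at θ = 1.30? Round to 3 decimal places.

P = 1/(1+e^{-2.7400}) = 0.9393
P(1−P) = 0.9393 × 0.0607 = 0.0570
I = α² × P(1−P) = 2.0² × 0.0570 = 0.22790

0.228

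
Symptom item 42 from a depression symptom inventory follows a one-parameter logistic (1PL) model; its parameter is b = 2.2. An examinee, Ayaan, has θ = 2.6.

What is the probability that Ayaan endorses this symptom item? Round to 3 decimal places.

P(θ) = 1 / (1 + exp(−(θ − b)))
Exponent: (2.6 − 2.2) = 0.4000
1/(1 + e^{-0.4000}) = 0.5987
P = 0.5987

0.599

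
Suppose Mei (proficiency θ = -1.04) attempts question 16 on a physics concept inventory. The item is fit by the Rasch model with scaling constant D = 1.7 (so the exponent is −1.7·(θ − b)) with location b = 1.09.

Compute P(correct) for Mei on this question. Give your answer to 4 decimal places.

0.0261

P(θ) = 1 / (1 + exp(−D·(θ − b)))
Exponent: 1.7 × (-1.04 − 1.09) = -3.6210
1/(1 + e^{3.6210}) = 0.0261
P = 0.0261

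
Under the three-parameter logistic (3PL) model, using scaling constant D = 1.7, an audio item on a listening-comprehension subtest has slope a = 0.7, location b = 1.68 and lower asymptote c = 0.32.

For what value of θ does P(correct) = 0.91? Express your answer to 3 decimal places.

3.260

P(θ) = c + (1 − c) · 1 / (1 + exp(−D·a(θ − b)))
Remove guessing floor: (0.91 − 0.32)/(1 − 0.32) = 0.8676
logit = ln(0.8676/0.1324) = 1.8803
θ = b + logit/(1.7·a) = 1.68 + 1.8803/1.1900 = 3.2601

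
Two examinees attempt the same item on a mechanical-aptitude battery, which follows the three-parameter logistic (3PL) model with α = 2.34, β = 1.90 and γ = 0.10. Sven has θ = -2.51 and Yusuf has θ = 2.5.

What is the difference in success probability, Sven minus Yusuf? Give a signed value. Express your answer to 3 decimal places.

P(θ) = γ + (1 − γ) · 1 / (1 + exp(−α(θ − β)))
P(Sven) = 0.1000  [exponent -10.3194]
P(Yusuf) = 0.8225  [exponent 1.4040]
Difference = 0.1000 − 0.8225 = -0.7225

-0.723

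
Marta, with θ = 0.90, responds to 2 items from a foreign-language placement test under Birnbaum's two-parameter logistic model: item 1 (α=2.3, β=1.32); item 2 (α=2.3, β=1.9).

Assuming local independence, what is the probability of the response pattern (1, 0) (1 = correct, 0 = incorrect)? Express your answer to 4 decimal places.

P(θ) = 1 / (1 + exp(−α(θ − β)))
P_1 = 1/(1+e^{0.9660}) = 0.2757
P_2 = 1/(1+e^{2.3000}) = 0.0911
L = P_1 × (1−P_2) = 0.2757 × 0.9089 = 0.25056

0.2506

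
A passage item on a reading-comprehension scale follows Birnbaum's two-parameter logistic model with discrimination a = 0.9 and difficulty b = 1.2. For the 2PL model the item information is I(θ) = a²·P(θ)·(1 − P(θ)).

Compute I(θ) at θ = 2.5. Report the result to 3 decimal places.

0.146

P = 1/(1+e^{-1.1700}) = 0.7631
P(1−P) = 0.7631 × 0.2369 = 0.1808
I = a² × P(1−P) = 0.9² × 0.1808 = 0.14641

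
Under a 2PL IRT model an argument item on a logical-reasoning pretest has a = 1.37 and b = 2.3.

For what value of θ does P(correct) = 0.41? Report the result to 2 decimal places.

P(θ) = 1 / (1 + exp(−a(θ − b)))
logit = ln(0.4100/0.5900) = -0.3640
θ = b + logit/(a) = 2.3 + (-0.3640)/1.3700 = 2.0343

2.03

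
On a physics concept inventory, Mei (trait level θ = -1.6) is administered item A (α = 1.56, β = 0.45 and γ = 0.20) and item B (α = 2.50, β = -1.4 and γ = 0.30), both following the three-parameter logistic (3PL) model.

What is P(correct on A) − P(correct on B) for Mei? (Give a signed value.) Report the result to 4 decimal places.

-0.3329

P(θ) = γ + (1 − γ) · 1 / (1 + exp(−α(θ − β)))
P_A = 0.2314
P_B = 0.5643
P_A − P_B = -0.3329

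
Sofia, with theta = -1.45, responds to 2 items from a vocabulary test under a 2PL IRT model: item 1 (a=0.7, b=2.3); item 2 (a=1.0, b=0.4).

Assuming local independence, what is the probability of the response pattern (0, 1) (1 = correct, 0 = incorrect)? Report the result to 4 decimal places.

0.1267

P(theta) = 1 / (1 + exp(−a(theta − b)))
P_1 = 1/(1+e^{2.6250}) = 0.0675
P_2 = 1/(1+e^{1.8500}) = 0.1359
L = (1−P_1) × P_2 = 0.9325 × 0.1359 = 0.12670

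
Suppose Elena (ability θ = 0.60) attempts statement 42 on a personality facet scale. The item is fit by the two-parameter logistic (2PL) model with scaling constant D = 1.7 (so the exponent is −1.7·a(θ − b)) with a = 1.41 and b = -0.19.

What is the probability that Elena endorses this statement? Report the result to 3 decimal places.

0.869

P(θ) = 1 / (1 + exp(−D·a(θ − b)))
Exponent: 1.7 × 1.41 × (0.60 − (-0.19)) = 1.8936
1/(1 + e^{-1.8936}) = 0.8692
P = 0.8692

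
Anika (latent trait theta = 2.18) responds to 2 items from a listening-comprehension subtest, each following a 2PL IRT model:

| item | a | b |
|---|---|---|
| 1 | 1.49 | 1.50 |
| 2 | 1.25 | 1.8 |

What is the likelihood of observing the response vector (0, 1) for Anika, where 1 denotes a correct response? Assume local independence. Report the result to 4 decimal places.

0.1642

P(theta) = 1 / (1 + exp(−a(theta − b)))
P_1 = 1/(1+e^{-1.0132}) = 0.7336
P_2 = 1/(1+e^{-0.4750}) = 0.6166
L = (1−P_1) × P_2 = 0.2664 × 0.6166 = 0.16422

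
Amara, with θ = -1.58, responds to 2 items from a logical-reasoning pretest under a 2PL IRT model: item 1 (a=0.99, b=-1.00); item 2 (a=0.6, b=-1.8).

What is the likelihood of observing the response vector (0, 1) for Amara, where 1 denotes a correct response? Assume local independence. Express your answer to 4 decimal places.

0.3409

P(θ) = 1 / (1 + exp(−a(θ − b)))
P_1 = 1/(1+e^{0.5742}) = 0.3603
P_2 = 1/(1+e^{-0.1320}) = 0.5330
L = (1−P_1) × P_2 = 0.6397 × 0.5330 = 0.34095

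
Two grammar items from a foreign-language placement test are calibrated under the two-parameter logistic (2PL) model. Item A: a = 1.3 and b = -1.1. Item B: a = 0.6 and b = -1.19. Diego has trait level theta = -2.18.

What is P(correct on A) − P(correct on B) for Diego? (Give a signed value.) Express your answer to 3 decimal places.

P(theta) = 1 / (1 + exp(−a(theta − b)))
P_A = 0.1972
P_B = 0.3557
P_A − P_B = -0.1585

-0.159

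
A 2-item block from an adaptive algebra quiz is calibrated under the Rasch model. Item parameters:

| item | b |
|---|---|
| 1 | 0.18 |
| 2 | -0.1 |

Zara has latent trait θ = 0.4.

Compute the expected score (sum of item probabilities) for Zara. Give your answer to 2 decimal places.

1.18

P(θ) = 1 / (1 + exp(−(θ − b)))
P_1 = 1/(1+e^{-0.2200}) = 0.5548
P_2 = 1/(1+e^{-0.5000}) = 0.6225
E[score] = 0.5548 + 0.6225 = 1.1772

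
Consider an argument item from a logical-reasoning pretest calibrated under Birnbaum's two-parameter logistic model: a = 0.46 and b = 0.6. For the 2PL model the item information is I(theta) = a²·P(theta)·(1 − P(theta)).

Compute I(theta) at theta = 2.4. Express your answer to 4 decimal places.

0.0448

P = 1/(1+e^{-0.8280}) = 0.6959
P(1−P) = 0.6959 × 0.3041 = 0.2116
I = a² × P(1−P) = 0.46² × 0.2116 = 0.04478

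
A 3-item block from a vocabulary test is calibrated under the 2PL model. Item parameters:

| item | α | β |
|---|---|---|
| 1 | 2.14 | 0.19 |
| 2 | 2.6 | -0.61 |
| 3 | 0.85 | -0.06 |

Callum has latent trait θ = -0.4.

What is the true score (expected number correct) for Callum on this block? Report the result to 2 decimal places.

1.28

P(θ) = 1 / (1 + exp(−α(θ − β)))
P_1 = 1/(1+e^{1.2626}) = 0.2205
P_2 = 1/(1+e^{-0.5460}) = 0.6332
P_3 = 1/(1+e^{0.2890}) = 0.4282
E[score] = 0.2205 + 0.6332 + 0.4282 = 1.2820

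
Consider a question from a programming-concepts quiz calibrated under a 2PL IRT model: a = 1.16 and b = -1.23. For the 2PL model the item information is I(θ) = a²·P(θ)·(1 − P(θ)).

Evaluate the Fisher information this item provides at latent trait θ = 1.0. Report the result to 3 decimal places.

P = 1/(1+e^{-2.5868}) = 0.9300
P(1−P) = 0.9300 × 0.0700 = 0.0651
I = a² × P(1−P) = 1.16² × 0.0651 = 0.08759

0.088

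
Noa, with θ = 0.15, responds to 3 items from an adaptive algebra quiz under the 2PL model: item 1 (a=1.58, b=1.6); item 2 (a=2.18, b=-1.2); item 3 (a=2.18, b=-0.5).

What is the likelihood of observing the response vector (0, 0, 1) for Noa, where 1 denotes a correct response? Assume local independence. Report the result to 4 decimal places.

P(θ) = 1 / (1 + exp(−a(θ − b)))
P_1 = 1/(1+e^{2.2910}) = 0.0919
P_2 = 1/(1+e^{-2.9430}) = 0.9499
P_3 = 1/(1+e^{-1.4170}) = 0.8049
L = (1−P_1) × (1−P_2) × P_3 = 0.9081 × 0.0501 × 0.8049 = 0.03660

0.0366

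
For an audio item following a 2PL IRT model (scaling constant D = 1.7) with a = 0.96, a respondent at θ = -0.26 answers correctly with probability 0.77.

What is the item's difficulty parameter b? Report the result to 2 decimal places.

P(θ) = 1 / (1 + exp(−D·a(θ − b)))
logit(0.77) = ln(0.77/0.23) = 1.2083
b = θ − logit/(1.7·a) = -0.26 − 1.2083/1.6320 = -1.0004

-1.00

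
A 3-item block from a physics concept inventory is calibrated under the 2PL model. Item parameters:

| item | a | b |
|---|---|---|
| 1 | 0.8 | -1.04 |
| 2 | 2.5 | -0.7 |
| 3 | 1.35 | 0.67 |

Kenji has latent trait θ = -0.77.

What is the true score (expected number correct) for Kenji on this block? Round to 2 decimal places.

P(θ) = 1 / (1 + exp(−a(θ − b)))
P_1 = 1/(1+e^{-0.2160}) = 0.5538
P_2 = 1/(1+e^{0.1750}) = 0.4564
P_3 = 1/(1+e^{1.9440}) = 0.1252
E[score] = 0.5538 + 0.4564 + 0.1252 = 1.1354

1.14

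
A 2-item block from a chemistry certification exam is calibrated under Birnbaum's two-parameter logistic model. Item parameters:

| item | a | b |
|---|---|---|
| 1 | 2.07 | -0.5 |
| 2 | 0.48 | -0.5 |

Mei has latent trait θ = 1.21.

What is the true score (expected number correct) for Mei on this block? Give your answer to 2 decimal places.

P(θ) = 1 / (1 + exp(−a(θ − b)))
P_1 = 1/(1+e^{-3.5397}) = 0.9718
P_2 = 1/(1+e^{-0.8208}) = 0.6944
E[score] = 0.9718 + 0.6944 = 1.6662

1.67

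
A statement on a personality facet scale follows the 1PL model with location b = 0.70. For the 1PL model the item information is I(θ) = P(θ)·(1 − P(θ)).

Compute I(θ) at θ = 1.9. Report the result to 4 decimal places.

P = 1/(1+e^{-1.2000}) = 0.7685
P(1−P) = 0.7685 × 0.2315 = 0.1779
I = P(1−P) = 0.17789

0.1779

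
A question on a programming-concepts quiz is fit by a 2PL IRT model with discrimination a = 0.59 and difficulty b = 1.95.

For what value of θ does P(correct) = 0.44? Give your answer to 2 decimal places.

P(θ) = 1 / (1 + exp(−a(θ − b)))
logit = ln(0.4400/0.5600) = -0.2412
θ = b + logit/(a) = 1.95 + (-0.2412)/0.5900 = 1.5413

1.54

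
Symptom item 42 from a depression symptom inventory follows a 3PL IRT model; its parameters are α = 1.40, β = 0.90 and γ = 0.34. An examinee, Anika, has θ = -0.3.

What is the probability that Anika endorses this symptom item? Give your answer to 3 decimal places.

0.444

P(θ) = γ + (1 − γ) · 1 / (1 + exp(−α(θ − β)))
Exponent: 1.40 × (-0.3 − 0.90) = -1.6800
1/(1 + e^{1.6800}) = 0.1571
P = 0.34 + 0.66 × 0.1571 = 0.4437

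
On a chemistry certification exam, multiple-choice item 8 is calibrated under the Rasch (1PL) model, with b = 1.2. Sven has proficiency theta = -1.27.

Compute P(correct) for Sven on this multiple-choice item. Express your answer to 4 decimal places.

P(theta) = 1 / (1 + exp(−(theta − b)))
Exponent: (-1.27 − 1.2) = -2.4700
1/(1 + e^{2.4700}) = 0.0780
P = 0.0780

0.0780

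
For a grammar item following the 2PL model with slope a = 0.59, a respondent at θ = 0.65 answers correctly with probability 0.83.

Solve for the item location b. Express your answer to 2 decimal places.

P(θ) = 1 / (1 + exp(−a(θ − b)))
logit(0.83) = ln(0.83/0.17) = 1.5856
b = θ − logit/(a) = 0.65 − 1.5856/0.5900 = -2.0375

-2.04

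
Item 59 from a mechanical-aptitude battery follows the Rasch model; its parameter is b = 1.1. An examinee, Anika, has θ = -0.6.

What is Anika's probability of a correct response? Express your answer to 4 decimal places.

P(θ) = 1 / (1 + exp(−(θ − b)))
Exponent: (-0.6 − 1.1) = -1.7000
1/(1 + e^{1.7000}) = 0.1545
P = 0.1545

0.1545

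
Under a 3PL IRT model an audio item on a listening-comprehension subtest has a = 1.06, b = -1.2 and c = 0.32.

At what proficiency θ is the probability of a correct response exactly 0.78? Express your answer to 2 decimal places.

-0.50

P(θ) = c + (1 − c) · 1 / (1 + exp(−a(θ − b)))
Remove guessing floor: (0.78 − 0.32)/(1 − 0.32) = 0.6765
logit = ln(0.6765/0.3235) = 0.7376
θ = b + logit/(a) = -1.2 + 0.7376/1.0600 = -0.5042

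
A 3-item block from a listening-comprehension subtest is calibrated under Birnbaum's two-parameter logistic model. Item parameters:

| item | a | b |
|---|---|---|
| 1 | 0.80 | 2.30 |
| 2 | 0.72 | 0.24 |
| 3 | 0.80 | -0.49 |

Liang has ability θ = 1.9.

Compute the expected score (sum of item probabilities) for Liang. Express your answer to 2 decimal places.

2.06

P(θ) = 1 / (1 + exp(−a(θ − b)))
P_1 = 1/(1+e^{0.3200}) = 0.4207
P_2 = 1/(1+e^{-1.1952}) = 0.7677
P_3 = 1/(1+e^{-1.9120}) = 0.8712
E[score] = 0.4207 + 0.7677 + 0.8712 = 2.0596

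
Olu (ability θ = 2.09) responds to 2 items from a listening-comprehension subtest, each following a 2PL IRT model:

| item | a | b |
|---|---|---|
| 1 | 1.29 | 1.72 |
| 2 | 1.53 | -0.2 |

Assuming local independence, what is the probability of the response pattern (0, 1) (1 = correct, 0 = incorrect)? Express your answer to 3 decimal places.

P(θ) = 1 / (1 + exp(−a(θ − b)))
P_1 = 1/(1+e^{-0.4773}) = 0.6171
P_2 = 1/(1+e^{-3.5037}) = 0.9708
L = (1−P_1) × P_2 = 0.3829 × 0.9708 = 0.37171

0.372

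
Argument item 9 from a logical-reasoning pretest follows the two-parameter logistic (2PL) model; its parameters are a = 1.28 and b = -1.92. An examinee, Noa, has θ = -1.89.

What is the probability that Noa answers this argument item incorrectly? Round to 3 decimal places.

0.490

P(θ) = 1 / (1 + exp(−a(θ − b)))
Exponent: 1.28 × (-1.89 − (-1.92)) = 0.0384
1/(1 + e^{-0.0384}) = 0.5096
P(incorrect) = 1 − 0.5096 = 0.4904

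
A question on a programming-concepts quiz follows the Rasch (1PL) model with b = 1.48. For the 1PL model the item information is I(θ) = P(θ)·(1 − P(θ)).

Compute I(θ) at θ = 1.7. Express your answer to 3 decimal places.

P = 1/(1+e^{-0.2200}) = 0.5548
P(1−P) = 0.5548 × 0.4452 = 0.2470
I = P(1−P) = 0.24700

0.247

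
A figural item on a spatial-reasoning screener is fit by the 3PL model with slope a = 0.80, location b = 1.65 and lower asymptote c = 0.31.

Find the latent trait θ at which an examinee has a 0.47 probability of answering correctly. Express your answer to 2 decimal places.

0.15

P(θ) = c + (1 − c) · 1 / (1 + exp(−a(θ − b)))
Remove guessing floor: (0.47 − 0.31)/(1 − 0.31) = 0.2319
logit = ln(0.2319/0.7681) = -1.1977
θ = b + logit/(a) = 1.65 + (-1.1977)/0.8000 = 0.1529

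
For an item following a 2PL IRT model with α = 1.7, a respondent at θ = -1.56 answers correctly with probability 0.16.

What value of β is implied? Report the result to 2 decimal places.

P(θ) = 1 / (1 + exp(−α(θ − β)))
logit(0.16) = ln(0.16/0.84) = -1.6582
β = θ − logit/(α) = -1.56 − (-1.6582)/1.7000 = -0.5846

-0.58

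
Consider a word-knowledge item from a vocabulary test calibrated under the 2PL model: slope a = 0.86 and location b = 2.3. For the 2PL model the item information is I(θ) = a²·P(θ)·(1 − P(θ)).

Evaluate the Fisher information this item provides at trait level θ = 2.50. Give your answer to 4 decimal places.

P = 1/(1+e^{-0.1720}) = 0.5429
P(1−P) = 0.5429 × 0.4571 = 0.2482
I = a² × P(1−P) = 0.86² × 0.2482 = 0.18354

0.1835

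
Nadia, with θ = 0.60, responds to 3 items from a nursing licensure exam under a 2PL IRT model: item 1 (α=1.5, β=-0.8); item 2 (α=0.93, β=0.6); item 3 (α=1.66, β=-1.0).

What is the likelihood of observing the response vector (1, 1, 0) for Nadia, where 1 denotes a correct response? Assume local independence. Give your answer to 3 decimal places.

P(θ) = 1 / (1 + exp(−α(θ − β)))
P_1 = 1/(1+e^{-2.1000}) = 0.8909
P_2 = 1/(1+e^{0.0000}) = 0.5000
P_3 = 1/(1+e^{-2.6560}) = 0.9344
L = P_1 × P_2 × (1−P_3) = 0.8909 × 0.5000 × 0.0656 = 0.02923

0.029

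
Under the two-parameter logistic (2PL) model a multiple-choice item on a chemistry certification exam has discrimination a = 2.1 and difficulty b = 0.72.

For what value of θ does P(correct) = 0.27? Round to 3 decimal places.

0.246

P(θ) = 1 / (1 + exp(−a(θ − b)))
logit = ln(0.2700/0.7300) = -0.9946
θ = b + logit/(a) = 0.72 + (-0.9946)/2.1000 = 0.2464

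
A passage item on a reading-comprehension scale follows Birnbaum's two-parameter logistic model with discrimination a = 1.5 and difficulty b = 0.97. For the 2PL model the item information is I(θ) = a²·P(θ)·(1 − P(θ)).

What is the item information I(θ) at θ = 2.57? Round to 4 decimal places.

P = 1/(1+e^{-2.4000}) = 0.9168
P(1−P) = 0.9168 × 0.0832 = 0.0763
I = a² × P(1−P) = 1.5² × 0.0763 = 0.17157

0.1716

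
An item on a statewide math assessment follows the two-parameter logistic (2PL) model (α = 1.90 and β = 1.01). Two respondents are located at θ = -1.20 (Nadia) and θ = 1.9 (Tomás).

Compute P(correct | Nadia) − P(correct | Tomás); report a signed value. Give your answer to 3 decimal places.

-0.830

P(θ) = 1 / (1 + exp(−α(θ − β)))
P(Nadia) = 0.0148  [exponent -4.1990]
P(Tomás) = 0.8444  [exponent 1.6910]
Difference = 0.0148 − 0.8444 = -0.8296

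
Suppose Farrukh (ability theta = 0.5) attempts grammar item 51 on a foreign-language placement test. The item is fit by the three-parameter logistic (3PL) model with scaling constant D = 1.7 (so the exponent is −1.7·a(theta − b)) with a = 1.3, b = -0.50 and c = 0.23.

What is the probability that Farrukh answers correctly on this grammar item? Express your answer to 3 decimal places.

0.924

P(theta) = c + (1 − c) · 1 / (1 + exp(−D·a(theta − b)))
Exponent: 1.7 × 1.3 × (0.5 − (-0.50)) = 2.2100
1/(1 + e^{-2.2100}) = 0.9011
P = 0.23 + 0.77 × 0.9011 = 0.9239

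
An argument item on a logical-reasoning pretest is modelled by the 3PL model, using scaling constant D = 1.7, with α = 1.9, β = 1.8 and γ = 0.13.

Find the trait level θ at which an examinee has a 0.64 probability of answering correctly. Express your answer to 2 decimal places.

1.91

P(θ) = γ + (1 − γ) · 1 / (1 + exp(−D·α(θ − β)))
Remove guessing floor: (0.64 − 0.13)/(1 − 0.13) = 0.5862
logit = ln(0.5862/0.4138) = 0.3483
θ = β + logit/(1.7·α) = 1.8 + 0.3483/3.2300 = 1.9078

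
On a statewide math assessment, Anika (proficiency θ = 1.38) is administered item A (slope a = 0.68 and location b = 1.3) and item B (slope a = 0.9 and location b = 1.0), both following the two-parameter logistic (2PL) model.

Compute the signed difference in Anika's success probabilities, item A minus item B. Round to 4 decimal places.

-0.0711

P(θ) = 1 / (1 + exp(−a(θ − b)))
P_A = 0.5136
P_B = 0.5847
P_A − P_B = -0.0711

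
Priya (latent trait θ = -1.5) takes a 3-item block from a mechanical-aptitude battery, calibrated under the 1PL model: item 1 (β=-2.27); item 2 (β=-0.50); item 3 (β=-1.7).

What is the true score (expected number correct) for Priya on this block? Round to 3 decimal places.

P(θ) = 1 / (1 + exp(−(θ − β)))
P_1 = 1/(1+e^{-0.7700}) = 0.6835
P_2 = 1/(1+e^{1.0000}) = 0.2689
P_3 = 1/(1+e^{-0.2000}) = 0.5498
E[score] = 0.6835 + 0.2689 + 0.5498 = 1.5023

1.502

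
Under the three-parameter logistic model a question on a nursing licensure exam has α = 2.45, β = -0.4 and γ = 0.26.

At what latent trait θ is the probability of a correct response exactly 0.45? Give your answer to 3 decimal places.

-0.834

P(θ) = γ + (1 − γ) · 1 / (1 + exp(−α(θ − β)))
Remove guessing floor: (0.45 − 0.26)/(1 − 0.26) = 0.2568
logit = ln(0.2568/0.7432) = -1.0629
θ = β + logit/(α) = -0.4 + (-1.0629)/2.4500 = -0.8338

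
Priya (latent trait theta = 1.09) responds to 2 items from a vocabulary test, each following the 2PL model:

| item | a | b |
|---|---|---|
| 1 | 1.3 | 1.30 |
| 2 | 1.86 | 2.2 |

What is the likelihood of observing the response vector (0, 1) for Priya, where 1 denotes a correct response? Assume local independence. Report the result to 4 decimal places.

0.0639

P(theta) = 1 / (1 + exp(−a(theta − b)))
P_1 = 1/(1+e^{0.2730}) = 0.4322
P_2 = 1/(1+e^{2.0646}) = 0.1126
L = (1−P_1) × P_2 = 0.5678 × 0.1126 = 0.06393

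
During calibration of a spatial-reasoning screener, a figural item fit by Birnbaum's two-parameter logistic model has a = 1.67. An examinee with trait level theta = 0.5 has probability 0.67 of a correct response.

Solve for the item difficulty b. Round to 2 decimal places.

P(theta) = 1 / (1 + exp(−a(theta − b)))
logit(0.67) = ln(0.67/0.33) = 0.7082
b = theta − logit/(a) = 0.5 − 0.7082/1.6700 = 0.0759

0.08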